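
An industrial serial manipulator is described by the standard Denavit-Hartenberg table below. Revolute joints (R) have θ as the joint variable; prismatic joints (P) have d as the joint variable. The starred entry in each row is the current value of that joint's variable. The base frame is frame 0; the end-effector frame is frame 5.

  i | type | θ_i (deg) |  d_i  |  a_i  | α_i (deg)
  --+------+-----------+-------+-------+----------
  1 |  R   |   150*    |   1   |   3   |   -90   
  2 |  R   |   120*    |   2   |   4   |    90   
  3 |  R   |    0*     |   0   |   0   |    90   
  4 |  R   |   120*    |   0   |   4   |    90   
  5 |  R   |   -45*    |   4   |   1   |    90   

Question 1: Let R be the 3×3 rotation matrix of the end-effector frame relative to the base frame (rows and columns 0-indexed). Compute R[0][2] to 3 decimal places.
End-effector z-axis (col 2 of R) = (0.2588,-0.9659,-0.0000)
R[0][2] = 0.2588

0.259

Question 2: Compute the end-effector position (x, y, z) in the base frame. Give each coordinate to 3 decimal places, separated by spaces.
-6.296 0.509 -6.464

after link 1: o_1 = (-2.5981, 1.5000, 1.0000)
after link 2: o_2 = (-1.8660, -1.2321, -2.4641)
after link 3: o_3 = (-1.8660, -1.2321, -2.4641)
after link 4: o_4 = (-5.3301, 0.7679, -2.4641)
after link 5: o_5 = (-6.2961, 0.5091, -6.4641)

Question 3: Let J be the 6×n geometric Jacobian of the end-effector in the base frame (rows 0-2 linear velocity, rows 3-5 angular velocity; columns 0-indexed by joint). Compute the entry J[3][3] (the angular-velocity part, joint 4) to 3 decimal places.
0.500

axis z_3 = (0.5000,0.8660,-0.0000); lever o_n−o_3 = (-4.4300,1.7412,-4.0000)
cross product → J_v[:, 3] = (-3.4641,2.0000,4.7071)
J_ω[:, 3] = z_3
entry J[3][3] = 0.5000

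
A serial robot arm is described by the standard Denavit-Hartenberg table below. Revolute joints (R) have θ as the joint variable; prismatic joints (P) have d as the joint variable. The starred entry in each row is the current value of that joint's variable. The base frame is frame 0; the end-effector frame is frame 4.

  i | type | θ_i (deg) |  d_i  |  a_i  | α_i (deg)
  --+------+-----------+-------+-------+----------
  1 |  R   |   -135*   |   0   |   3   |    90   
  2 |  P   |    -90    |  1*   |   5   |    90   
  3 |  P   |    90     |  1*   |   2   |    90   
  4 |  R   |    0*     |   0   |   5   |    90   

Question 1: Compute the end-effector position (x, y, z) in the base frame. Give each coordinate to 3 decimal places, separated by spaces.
after link 1: o_1 = (-2.1213, -2.1213, 0.0000)
after link 2: o_2 = (-2.8284, -1.4142, -5.0000)
after link 3: o_3 = (-3.5355, 0.7071, -5.0000)
after link 4: o_4 = (-7.0711, 4.2426, -5.0000)

-7.071 4.243 -5.000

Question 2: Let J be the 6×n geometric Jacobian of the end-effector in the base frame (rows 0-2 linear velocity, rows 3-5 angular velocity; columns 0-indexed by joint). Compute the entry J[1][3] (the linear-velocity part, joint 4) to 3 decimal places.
axis z_3 = (0.0000,0.0000,-1.0000); lever o_n−o_3 = (-3.5355,3.5355,0.0000)
cross product → J_v[:, 3] = (3.5355,3.5355,0.0000)
J_ω[:, 3] = z_3
entry J[1][3] = 3.5355

3.536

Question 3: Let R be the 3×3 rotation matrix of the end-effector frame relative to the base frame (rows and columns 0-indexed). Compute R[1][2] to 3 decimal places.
End-effector z-axis (col 2 of R) = (-0.7071,-0.7071,-0.0000)
R[1][2] = -0.7071

-0.707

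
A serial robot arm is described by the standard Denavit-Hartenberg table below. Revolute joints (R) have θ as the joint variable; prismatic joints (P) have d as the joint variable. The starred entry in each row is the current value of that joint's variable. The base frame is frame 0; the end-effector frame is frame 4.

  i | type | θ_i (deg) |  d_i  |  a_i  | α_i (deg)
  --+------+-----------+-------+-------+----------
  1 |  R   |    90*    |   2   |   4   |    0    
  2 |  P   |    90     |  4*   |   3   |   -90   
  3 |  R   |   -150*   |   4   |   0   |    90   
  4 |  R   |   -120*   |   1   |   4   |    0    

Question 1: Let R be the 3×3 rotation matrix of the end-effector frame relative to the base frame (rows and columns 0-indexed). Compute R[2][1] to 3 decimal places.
End-effector y-axis (col 1 of R) = (0.7500,0.5000,0.4330)
R[2][1] = 0.4330

0.433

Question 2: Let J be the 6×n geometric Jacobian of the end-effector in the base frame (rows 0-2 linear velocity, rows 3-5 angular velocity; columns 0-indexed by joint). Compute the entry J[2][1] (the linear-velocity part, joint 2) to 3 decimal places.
1.000

prismatic axis z_1 = (0.0000,0.0000,1.0000)
J_v[:, 1] = z_1; J_ω[:, 1] = (0,0,0)
entry J[2][1] = 1.0000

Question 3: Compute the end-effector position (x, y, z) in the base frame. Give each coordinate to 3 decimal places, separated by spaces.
after link 1: o_1 = (0.0000, 4.0000, 2.0000)
after link 2: o_2 = (-3.0000, 4.0000, 6.0000)
after link 3: o_3 = (-3.0000, 0.0000, 6.0000)
after link 4: o_4 = (-4.2321, 3.4641, 4.1340)

-4.232 3.464 4.134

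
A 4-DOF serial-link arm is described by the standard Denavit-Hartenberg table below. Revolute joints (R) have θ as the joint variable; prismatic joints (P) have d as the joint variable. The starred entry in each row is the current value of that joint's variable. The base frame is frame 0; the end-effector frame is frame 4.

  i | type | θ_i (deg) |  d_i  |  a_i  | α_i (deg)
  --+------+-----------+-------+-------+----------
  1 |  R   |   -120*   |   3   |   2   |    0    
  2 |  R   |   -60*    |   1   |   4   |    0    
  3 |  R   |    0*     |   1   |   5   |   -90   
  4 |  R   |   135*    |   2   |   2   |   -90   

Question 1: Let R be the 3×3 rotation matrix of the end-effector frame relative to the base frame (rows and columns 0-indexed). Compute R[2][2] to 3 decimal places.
End-effector z-axis (col 2 of R) = (0.7071,0.0000,0.7071)
R[2][2] = 0.7071

0.707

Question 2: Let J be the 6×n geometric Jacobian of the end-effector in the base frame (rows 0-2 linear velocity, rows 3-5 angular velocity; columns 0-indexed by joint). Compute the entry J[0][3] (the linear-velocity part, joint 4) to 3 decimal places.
1.414

axis z_3 = (0.0000,-1.0000,0.0000); lever o_n−o_3 = (1.4142,-2.0000,-1.4142)
cross product → J_v[:, 3] = (1.4142,0.0000,1.4142)
J_ω[:, 3] = z_3
entry J[0][3] = 1.4142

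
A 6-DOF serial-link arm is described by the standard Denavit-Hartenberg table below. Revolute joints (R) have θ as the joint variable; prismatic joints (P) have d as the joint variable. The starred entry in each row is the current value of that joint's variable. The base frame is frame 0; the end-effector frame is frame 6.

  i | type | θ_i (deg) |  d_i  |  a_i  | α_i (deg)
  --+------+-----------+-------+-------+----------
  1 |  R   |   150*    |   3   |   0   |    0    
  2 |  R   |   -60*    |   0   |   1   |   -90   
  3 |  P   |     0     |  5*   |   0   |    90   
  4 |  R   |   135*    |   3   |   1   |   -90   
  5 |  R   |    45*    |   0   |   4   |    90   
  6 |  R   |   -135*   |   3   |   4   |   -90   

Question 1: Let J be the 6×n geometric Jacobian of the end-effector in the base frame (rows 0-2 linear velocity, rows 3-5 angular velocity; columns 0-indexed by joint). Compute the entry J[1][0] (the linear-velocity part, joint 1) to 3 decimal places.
axis z_0 = ẑ; lever o_n−o_0 = (-9.7929,0.2071,7.2929)
cross product → J_v[:, 0] = (-0.2071,-9.7929,0.0000)
J_ω[:, 0] = z_0
entry J[1][0] = -9.7929

-9.793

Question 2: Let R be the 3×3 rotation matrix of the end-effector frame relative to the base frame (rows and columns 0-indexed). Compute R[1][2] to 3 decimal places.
End-effector z-axis (col 2 of R) = (-0.8536,0.1464,-0.5000)
R[1][2] = 0.1464

0.146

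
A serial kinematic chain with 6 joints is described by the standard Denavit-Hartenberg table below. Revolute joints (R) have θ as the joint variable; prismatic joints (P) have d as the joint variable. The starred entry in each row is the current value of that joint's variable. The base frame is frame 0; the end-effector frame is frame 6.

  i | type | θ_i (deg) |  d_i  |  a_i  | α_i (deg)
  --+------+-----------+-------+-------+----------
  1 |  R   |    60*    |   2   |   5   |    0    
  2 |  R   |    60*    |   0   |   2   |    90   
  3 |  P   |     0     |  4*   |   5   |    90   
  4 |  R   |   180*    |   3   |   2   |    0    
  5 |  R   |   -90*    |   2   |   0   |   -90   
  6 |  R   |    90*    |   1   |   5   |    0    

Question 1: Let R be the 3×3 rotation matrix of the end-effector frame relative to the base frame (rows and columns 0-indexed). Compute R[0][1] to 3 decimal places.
End-effector y-axis (col 1 of R) = (-0.8660,-0.5000,-0.0000)
R[0][1] = -0.8660

-0.866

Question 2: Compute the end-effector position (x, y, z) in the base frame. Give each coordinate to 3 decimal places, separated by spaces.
3.964 9.794 2.000

after link 1: o_1 = (2.5000, 4.3301, 2.0000)
after link 2: o_2 = (1.5000, 6.0622, 2.0000)
after link 3: o_3 = (2.4641, 12.3923, 2.0000)
after link 4: o_4 = (3.4641, 10.6603, -1.0000)
after link 5: o_5 = (3.4641, 10.6603, -3.0000)
after link 6: o_6 = (3.9641, 9.7942, 2.0000)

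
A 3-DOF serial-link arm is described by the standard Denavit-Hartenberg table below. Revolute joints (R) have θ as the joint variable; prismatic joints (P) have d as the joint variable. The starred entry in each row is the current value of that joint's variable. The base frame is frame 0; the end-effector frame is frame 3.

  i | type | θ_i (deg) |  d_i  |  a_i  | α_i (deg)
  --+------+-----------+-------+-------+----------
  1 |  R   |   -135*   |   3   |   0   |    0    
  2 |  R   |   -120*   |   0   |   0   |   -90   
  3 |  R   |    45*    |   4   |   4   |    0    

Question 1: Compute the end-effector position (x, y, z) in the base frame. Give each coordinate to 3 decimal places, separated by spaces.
after link 1: o_1 = (0.0000, 0.0000, 3.0000)
after link 2: o_2 = (0.0000, 0.0000, 3.0000)
after link 3: o_3 = (-4.5958, 1.6968, 0.1716)

-4.596 1.697 0.172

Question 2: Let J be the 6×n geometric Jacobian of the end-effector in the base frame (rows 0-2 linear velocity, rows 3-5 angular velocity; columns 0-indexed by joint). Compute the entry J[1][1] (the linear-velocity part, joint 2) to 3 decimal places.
-4.596

axis z_1 = (0.0000,0.0000,1.0000); lever o_n−o_1 = (-4.5958,1.6968,-2.8284)
cross product → J_v[:, 1] = (-1.6968,-4.5958,0.0000)
J_ω[:, 1] = z_1
entry J[1][1] = -4.5958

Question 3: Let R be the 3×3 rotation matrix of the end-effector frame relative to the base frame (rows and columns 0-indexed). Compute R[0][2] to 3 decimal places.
-0.966

End-effector z-axis (col 2 of R) = (-0.9659,-0.2588,0.0000)
R[0][2] = -0.9659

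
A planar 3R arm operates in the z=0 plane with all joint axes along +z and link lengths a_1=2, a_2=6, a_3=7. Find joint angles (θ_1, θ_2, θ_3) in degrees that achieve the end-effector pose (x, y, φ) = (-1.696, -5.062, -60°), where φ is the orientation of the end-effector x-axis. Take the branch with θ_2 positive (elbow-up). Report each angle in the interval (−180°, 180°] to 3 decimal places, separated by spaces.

68.207 120.003 111.789

wrist centre = target − a_3·(cos φ, sin φ) = (-5.1960, 1.0002)
cos θ_2 = (27.9988−2²−6²)/(2·2·6) = -0.5001; θ_2 = 120.0034° (elbow-up)
β = atan2(1.0002,-5.1960) = 169.1044°; ψ = atan2(5.1960,-1.0003) = 100.8970°
θ_1 = β − ψ = 68.2074°
θ_3 = φ − θ_1 − θ_2 = 111.7892° (wrapped to (-180°,180°])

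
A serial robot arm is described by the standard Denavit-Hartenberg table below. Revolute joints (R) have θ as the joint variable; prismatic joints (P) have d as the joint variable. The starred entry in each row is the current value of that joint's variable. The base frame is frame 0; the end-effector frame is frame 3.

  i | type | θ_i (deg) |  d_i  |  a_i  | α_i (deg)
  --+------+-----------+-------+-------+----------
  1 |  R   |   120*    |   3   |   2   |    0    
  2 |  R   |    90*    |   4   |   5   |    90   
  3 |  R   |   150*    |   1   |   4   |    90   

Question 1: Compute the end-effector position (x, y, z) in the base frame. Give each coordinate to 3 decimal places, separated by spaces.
-2.830 1.830 9.000

after link 1: o_1 = (-1.0000, 1.7321, 3.0000)
after link 2: o_2 = (-5.3301, -0.7679, 7.0000)
after link 3: o_3 = (-2.8301, 1.8301, 9.0000)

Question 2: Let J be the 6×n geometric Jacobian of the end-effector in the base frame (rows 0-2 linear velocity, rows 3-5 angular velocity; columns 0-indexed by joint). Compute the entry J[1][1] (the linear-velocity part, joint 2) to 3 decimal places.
-1.830

axis z_1 = (0.0000,0.0000,1.0000); lever o_n−o_1 = (-1.8301,0.0981,6.0000)
cross product → J_v[:, 1] = (-0.0981,-1.8301,0.0000)
J_ω[:, 1] = z_1
entry J[1][1] = -1.8301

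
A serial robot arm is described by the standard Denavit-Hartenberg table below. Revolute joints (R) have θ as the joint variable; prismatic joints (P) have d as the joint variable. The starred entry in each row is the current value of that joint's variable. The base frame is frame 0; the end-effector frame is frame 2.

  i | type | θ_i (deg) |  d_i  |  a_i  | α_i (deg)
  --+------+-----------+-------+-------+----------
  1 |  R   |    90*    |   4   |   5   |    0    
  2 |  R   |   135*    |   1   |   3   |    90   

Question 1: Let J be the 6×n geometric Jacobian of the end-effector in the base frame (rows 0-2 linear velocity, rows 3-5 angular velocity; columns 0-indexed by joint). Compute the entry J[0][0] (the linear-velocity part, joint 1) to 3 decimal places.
axis z_0 = ẑ; lever o_n−o_0 = (-2.1213,2.8787,5.0000)
cross product → J_v[:, 0] = (-2.8787,-2.1213,0.0000)
J_ω[:, 0] = z_0
entry J[0][0] = -2.8787

-2.879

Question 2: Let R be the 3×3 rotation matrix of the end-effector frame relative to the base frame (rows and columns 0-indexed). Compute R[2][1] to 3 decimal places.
1.000

End-effector y-axis (col 1 of R) = (0.0000,-0.0000,1.0000)
R[2][1] = 1.0000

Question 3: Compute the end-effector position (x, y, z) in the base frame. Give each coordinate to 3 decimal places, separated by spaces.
-2.121 2.879 5.000

after link 1: o_1 = (0.0000, 5.0000, 4.0000)
after link 2: o_2 = (-2.1213, 2.8787, 5.0000)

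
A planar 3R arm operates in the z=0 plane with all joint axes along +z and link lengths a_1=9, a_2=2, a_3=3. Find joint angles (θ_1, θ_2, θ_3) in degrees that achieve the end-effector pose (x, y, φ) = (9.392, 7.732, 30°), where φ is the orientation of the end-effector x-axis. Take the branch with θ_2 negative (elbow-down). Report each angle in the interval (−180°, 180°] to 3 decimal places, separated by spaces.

55.059 -90.008 64.949

wrist centre = target − a_3·(cos φ, sin φ) = (6.7939, 6.2320)
cos θ_2 = (84.9952−9²−2²)/(2·9·2) = -0.0001; θ_2 = -90.0076° (elbow-down)
β = atan2(6.2320,6.7939) = 42.5299°; ψ = atan2(-2.0000,8.9997) = -12.5292°
θ_1 = β − ψ = 55.0590°
θ_3 = φ − θ_1 − θ_2 = 64.9486° (wrapped to (-180°,180°])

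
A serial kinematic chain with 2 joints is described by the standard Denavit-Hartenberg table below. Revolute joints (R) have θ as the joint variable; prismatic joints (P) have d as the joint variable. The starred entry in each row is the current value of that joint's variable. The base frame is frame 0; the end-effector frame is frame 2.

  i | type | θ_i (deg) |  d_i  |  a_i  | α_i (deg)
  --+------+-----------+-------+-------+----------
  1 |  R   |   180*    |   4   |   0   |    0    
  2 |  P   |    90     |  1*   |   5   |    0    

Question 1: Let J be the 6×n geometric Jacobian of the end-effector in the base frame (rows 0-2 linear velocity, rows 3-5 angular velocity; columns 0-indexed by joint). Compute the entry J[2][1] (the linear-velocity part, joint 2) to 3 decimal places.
1.000

prismatic axis z_1 = (0.0000,0.0000,1.0000)
J_v[:, 1] = z_1; J_ω[:, 1] = (0,0,0)
entry J[2][1] = 1.0000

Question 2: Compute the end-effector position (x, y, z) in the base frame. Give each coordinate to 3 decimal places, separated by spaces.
-0.000 -5.000 5.000

after link 1: o_1 = (0.0000, 0.0000, 4.0000)
after link 2: o_2 = (-0.0000, -5.0000, 5.0000)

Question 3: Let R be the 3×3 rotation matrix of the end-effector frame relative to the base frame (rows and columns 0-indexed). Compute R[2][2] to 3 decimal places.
1.000

End-effector z-axis (col 2 of R) = (0.0000,0.0000,1.0000)
R[2][2] = 1.0000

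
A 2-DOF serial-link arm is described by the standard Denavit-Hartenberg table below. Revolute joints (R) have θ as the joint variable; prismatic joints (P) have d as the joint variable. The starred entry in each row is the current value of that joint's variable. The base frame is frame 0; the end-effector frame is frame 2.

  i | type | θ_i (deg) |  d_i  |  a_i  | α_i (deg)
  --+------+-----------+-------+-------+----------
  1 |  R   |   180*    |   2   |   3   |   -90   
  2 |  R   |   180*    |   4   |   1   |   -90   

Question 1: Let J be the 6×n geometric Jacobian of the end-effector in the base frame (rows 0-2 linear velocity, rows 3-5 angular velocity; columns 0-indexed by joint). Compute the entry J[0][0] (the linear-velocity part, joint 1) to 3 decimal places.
4.000

axis z_0 = ẑ; lever o_n−o_0 = (-2.0000,-4.0000,2.0000)
cross product → J_v[:, 0] = (4.0000,-2.0000,0.0000)
J_ω[:, 0] = z_0
entry J[0][0] = 4.0000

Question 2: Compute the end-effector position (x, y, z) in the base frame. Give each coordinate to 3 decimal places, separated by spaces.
after link 1: o_1 = (-3.0000, 0.0000, 2.0000)
after link 2: o_2 = (-2.0000, -4.0000, 2.0000)

-2.000 -4.000 2.000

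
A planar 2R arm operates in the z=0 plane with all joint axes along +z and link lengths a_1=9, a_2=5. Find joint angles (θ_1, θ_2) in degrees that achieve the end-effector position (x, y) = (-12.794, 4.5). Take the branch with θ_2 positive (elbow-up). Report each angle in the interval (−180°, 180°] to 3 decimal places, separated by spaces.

149.997 30.007

cos θ_2 = (183.9364−9²−5²)/(2·9·5) = 0.8660; θ_2 = 30.0074° (elbow-up)
β = atan2(4.5000,-12.7940) = 160.6218°; ψ = atan2(2.5006,13.3298) = 10.6247°
θ_1 = β − ψ = 149.9971°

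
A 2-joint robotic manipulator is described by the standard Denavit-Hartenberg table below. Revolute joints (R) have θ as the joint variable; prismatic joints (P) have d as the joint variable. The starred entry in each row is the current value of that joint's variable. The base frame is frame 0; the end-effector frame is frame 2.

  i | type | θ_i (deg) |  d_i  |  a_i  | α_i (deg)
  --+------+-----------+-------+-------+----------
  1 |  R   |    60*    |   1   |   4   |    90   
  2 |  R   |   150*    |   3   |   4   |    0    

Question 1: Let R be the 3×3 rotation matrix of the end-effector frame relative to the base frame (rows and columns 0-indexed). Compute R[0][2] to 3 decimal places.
0.866

End-effector z-axis (col 2 of R) = (0.8660,-0.5000,0.0000)
R[0][2] = 0.8660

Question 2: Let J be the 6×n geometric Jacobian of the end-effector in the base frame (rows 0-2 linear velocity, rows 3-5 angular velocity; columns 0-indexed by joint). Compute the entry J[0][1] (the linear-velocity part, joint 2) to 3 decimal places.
-1.000

axis z_1 = (0.8660,-0.5000,0.0000); lever o_n−o_1 = (0.8660,-4.5000,2.0000)
cross product → J_v[:, 1] = (-1.0000,-1.7321,-3.4641)
J_ω[:, 1] = z_1
entry J[0][1] = -1.0000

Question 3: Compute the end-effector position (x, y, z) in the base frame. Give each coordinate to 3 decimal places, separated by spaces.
after link 1: o_1 = (2.0000, 3.4641, 1.0000)
after link 2: o_2 = (2.8660, -1.0359, 3.0000)

2.866 -1.036 3.000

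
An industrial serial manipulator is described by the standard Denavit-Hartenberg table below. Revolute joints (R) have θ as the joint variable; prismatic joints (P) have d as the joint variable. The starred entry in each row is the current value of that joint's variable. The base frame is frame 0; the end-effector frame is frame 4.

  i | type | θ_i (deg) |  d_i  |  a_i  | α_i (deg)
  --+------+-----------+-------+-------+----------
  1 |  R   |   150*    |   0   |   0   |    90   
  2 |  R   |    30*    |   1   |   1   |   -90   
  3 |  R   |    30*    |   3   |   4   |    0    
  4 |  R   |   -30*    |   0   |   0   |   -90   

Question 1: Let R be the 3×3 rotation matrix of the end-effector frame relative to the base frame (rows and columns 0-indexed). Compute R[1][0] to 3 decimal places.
End-effector x-axis (col 0 of R) = (-0.7500,0.4330,0.5000)
R[1][0] = 0.4330

0.433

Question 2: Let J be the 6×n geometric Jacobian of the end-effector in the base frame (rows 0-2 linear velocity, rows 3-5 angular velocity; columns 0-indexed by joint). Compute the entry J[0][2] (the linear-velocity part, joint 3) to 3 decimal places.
axis z_2 = (0.4330,-0.2500,0.8660); lever o_n−o_2 = (-2.2990,-0.9821,4.3301)
cross product → J_v[:, 2] = (-0.2321,-3.8660,-1.0000)
J_ω[:, 2] = z_2
entry J[0][2] = -0.2321

-0.232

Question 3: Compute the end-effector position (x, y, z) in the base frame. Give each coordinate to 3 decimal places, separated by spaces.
after link 1: o_1 = (0.0000, 0.0000, 0.0000)
after link 2: o_2 = (-0.2500, 1.2990, 0.5000)
after link 3: o_3 = (-2.5490, 0.3170, 4.8301)
after link 4: o_4 = (-2.5490, 0.3170, 4.8301)

-2.549 0.317 4.830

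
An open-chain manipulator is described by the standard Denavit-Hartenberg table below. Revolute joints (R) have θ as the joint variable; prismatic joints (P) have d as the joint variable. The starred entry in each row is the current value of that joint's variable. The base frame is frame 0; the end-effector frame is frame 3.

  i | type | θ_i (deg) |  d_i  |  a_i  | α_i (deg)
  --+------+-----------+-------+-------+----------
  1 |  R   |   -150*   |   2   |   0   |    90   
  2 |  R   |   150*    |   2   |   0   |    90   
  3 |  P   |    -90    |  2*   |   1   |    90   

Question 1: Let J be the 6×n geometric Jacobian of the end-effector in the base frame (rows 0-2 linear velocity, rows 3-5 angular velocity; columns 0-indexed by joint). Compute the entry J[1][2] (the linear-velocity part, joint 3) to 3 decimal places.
prismatic axis z_2 = (-0.4330,-0.2500,0.8660)
J_v[:, 2] = z_2; J_ω[:, 2] = (0,0,0)
entry J[1][2] = -0.2500

-0.250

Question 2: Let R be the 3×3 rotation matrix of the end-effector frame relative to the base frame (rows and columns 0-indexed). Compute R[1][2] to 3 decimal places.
-0.433

End-effector z-axis (col 2 of R) = (-0.7500,-0.4330,-0.5000)
R[1][2] = -0.4330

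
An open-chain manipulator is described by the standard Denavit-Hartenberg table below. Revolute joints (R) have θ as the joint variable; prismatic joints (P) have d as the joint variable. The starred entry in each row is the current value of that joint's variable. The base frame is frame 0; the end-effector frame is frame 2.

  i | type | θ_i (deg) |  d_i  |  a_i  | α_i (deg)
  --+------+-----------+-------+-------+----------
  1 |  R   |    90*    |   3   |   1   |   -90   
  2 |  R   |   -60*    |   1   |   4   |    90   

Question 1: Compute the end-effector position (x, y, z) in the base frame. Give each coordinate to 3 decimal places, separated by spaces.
after link 1: o_1 = (0.0000, 1.0000, 3.0000)
after link 2: o_2 = (-1.0000, 3.0000, 6.4641)

-1.000 3.000 6.464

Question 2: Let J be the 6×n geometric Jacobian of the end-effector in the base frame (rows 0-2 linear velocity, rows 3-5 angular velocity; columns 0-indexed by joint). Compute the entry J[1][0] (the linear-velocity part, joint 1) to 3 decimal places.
-1.000

axis z_0 = ẑ; lever o_n−o_0 = (-1.0000,3.0000,6.4641)
cross product → J_v[:, 0] = (-3.0000,-1.0000,0.0000)
J_ω[:, 0] = z_0
entry J[1][0] = -1.0000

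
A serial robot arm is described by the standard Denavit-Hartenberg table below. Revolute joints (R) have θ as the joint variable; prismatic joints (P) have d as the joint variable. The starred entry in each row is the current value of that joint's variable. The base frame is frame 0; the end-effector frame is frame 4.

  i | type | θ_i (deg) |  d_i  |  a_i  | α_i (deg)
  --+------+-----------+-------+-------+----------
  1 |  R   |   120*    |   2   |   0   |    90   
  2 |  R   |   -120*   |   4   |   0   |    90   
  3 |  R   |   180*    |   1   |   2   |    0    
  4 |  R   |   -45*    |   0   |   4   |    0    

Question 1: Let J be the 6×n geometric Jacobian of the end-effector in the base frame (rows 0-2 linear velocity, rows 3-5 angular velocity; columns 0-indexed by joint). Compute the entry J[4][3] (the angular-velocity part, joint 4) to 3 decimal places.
axis z_3 = (0.4330,-0.7500,0.5000); lever o_n−o_3 = (1.7424,2.6390,2.4495)
cross product → J_v[:, 3] = (-3.1566,-0.1895,2.4495)
J_ω[:, 3] = z_3
entry J[4][3] = -0.7500

-0.750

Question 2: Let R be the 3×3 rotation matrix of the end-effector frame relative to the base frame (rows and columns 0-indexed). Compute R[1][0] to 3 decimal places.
0.660

End-effector x-axis (col 0 of R) = (0.4356,0.6597,0.6124)
R[1][0] = 0.6597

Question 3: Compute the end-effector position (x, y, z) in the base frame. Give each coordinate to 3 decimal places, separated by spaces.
5.139 4.755 6.682

after link 1: o_1 = (0.0000, 0.0000, 2.0000)
after link 2: o_2 = (3.4641, 2.0000, 2.0000)
after link 3: o_3 = (3.3971, 2.1160, 4.2321)
after link 4: o_4 = (5.1395, 4.7550, 6.6815)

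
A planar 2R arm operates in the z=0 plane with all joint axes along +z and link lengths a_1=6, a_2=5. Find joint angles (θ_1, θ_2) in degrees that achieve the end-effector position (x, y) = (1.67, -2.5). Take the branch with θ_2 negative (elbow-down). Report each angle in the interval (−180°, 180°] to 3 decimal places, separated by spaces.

0.002 -149.999

cos θ_2 = (9.0389−6²−5²)/(2·6·5) = -0.8660; θ_2 = -149.9992° (elbow-down)
β = atan2(-2.5000,1.6700) = -56.2571°; ψ = atan2(-2.5001,1.6699) = -56.2592°
θ_1 = β − ψ = 0.0021°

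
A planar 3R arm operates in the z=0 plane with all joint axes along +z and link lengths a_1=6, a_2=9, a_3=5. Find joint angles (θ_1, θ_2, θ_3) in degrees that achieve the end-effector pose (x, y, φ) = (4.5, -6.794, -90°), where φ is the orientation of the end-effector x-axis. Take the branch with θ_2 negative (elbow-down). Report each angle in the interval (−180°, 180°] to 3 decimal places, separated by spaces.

wrist centre = target − a_3·(cos φ, sin φ) = (4.5000, -1.7940)
cos θ_2 = (23.4684−6²−9²)/(2·6·9) = -0.8660; θ_2 = -150.0009° (elbow-down)
β = atan2(-1.7940,4.5000) = -21.7355°; ψ = atan2(-4.4999,-1.7943) = -111.7393°
θ_1 = β − ψ = 90.0038°
θ_3 = φ − θ_1 − θ_2 = -30.0029° (wrapped to (-180°,180°])

90.004 -150.001 -30.003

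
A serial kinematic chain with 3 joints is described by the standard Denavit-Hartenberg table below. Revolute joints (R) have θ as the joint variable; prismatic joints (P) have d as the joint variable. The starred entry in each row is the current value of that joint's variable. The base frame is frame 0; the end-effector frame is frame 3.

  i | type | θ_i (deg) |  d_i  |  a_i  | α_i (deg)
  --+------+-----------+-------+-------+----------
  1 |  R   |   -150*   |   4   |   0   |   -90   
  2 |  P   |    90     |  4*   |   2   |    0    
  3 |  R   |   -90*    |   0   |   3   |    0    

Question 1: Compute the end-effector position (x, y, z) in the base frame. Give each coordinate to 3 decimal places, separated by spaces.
-0.598 -4.964 2.000

after link 1: o_1 = (0.0000, 0.0000, 4.0000)
after link 2: o_2 = (2.0000, -3.4641, 2.0000)
after link 3: o_3 = (-0.5981, -4.9641, 2.0000)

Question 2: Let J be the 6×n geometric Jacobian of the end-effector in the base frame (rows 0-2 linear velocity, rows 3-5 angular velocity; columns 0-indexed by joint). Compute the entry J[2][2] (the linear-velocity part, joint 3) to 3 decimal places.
-3.000

axis z_2 = (0.5000,-0.8660,0.0000); lever o_n−o_2 = (-2.5981,-1.5000,0.0000)
cross product → J_v[:, 2] = (0.0000,-0.0000,-3.0000)
J_ω[:, 2] = z_2
entry J[2][2] = -3.0000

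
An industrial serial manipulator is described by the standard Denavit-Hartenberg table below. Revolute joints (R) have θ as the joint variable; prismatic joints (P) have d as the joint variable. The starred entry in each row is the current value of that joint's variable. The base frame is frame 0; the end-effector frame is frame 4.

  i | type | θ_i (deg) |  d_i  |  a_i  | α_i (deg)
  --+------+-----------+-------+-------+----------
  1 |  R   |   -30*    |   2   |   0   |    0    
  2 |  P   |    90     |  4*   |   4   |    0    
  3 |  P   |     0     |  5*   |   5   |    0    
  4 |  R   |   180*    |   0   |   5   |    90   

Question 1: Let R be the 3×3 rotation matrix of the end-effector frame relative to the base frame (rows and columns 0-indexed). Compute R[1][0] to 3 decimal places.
End-effector x-axis (col 0 of R) = (-0.5000,-0.8660,0.0000)
R[1][0] = -0.8660

-0.866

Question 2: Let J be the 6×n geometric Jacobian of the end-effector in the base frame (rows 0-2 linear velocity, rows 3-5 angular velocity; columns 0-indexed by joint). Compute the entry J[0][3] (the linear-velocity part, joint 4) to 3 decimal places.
axis z_3 = (0.0000,0.0000,1.0000); lever o_n−o_3 = (-2.5000,-4.3301,0.0000)
cross product → J_v[:, 3] = (4.3301,-2.5000,0.0000)
J_ω[:, 3] = z_3
entry J[0][3] = 4.3301

4.330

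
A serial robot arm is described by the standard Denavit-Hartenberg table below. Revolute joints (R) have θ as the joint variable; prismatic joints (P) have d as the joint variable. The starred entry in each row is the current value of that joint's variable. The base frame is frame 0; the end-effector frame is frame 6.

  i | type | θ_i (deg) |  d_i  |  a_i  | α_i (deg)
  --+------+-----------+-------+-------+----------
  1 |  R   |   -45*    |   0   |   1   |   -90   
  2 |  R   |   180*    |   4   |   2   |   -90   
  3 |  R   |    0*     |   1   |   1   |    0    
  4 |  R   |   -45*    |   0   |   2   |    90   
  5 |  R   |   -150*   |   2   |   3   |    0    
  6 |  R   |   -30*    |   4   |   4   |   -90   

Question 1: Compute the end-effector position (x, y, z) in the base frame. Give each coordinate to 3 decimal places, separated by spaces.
7.414 -0.355 -0.500

after link 1: o_1 = (0.7071, -0.7071, 0.0000)
after link 2: o_2 = (2.1213, 3.5355, 0.0000)
after link 3: o_3 = (1.4142, 4.2426, 1.0000)
after link 4: o_4 = (1.4142, 6.2426, 1.0000)
after link 5: o_5 = (3.4142, 3.6446, -0.5000)
after link 6: o_6 = (7.4142, -0.3554, -0.5000)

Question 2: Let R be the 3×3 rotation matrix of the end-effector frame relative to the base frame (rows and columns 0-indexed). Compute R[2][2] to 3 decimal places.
-1.000

End-effector z-axis (col 2 of R) = (0.0000,-0.0000,-1.0000)
R[2][2] = -1.0000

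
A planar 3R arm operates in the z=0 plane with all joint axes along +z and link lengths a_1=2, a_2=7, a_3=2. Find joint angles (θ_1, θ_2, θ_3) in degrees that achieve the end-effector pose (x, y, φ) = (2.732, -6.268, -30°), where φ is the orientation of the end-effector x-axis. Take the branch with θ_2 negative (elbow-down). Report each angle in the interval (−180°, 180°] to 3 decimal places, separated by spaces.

wrist centre = target − a_3·(cos φ, sin φ) = (0.9999, -5.2680)
cos θ_2 = (28.7517−2²−7²)/(2·2·7) = -0.8660; θ_2 = -149.9982° (elbow-down)
β = atan2(-5.2680,0.9999) = -79.2522°; ψ = atan2(-3.5002,-4.0621) = -139.2493°
θ_1 = β − ψ = 59.9971°
θ_3 = φ − θ_1 − θ_2 = 60.0011° (wrapped to (-180°,180°])

59.997 -149.998 60.001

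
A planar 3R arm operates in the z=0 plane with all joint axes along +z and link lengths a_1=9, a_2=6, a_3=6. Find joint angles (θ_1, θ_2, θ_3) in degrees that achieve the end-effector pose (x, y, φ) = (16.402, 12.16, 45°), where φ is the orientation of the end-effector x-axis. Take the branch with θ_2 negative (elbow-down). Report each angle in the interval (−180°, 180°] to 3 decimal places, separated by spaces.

45.000 -29.996 29.996

wrist centre = target − a_3·(cos φ, sin φ) = (12.1594, 7.9174)
cos θ_2 = (210.5346−9²−6²)/(2·9·6) = 0.8661; θ_2 = -29.9959° (elbow-down)
β = atan2(7.9174,12.1594) = 33.0695°; ψ = atan2(-2.9996,14.1964) = -11.9309°
θ_1 = β − ψ = 45.0003°
θ_3 = φ − θ_1 − θ_2 = 29.9956° (wrapped to (-180°,180°])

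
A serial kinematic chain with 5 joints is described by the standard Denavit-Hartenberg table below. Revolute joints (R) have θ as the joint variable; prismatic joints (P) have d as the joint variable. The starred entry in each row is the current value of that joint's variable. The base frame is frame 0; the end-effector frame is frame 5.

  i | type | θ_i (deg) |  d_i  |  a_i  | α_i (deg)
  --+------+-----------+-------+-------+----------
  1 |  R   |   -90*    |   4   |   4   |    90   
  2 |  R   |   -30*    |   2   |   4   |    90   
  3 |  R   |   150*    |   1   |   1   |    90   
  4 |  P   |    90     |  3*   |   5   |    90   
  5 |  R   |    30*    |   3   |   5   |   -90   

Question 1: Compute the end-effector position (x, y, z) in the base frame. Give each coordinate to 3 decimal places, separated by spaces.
after link 1: o_1 = (0.0000, -4.0000, 4.0000)
after link 2: o_2 = (-2.0000, -7.4641, 2.0000)
after link 3: o_3 = (-2.5000, -6.2141, 1.5670)
after link 4: o_4 = (-5.0981, -5.0131, -3.5131)
after link 5: o_5 = (-8.7631, -1.6806, -6.5891)

-8.763 -1.681 -6.589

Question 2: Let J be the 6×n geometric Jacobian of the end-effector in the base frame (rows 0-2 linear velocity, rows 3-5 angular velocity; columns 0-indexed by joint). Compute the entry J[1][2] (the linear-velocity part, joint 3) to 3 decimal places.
axis z_2 = (-0.0000,0.5000,-0.8660); lever o_n−o_2 = (-6.7631,5.7835,-8.5891)
cross product → J_v[:, 2] = (0.7141,5.8571,3.3816)
J_ω[:, 2] = z_2
entry J[1][2] = 5.8571

5.857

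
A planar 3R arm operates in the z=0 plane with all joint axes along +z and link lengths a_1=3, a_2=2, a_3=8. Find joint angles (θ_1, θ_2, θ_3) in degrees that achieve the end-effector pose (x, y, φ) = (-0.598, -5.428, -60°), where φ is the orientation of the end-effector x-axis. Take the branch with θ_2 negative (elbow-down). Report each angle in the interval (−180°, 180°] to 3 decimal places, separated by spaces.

wrist centre = target − a_3·(cos φ, sin φ) = (-4.5980, 1.5002)
cos θ_2 = (23.3922−3²−2²)/(2·3·2) = 0.8660; θ_2 = -30.0009° (elbow-down)
β = atan2(1.5002,-4.5980) = 161.9299°; ψ = atan2(-1.0000,4.7320) = -11.9328°
θ_1 = β − ψ = 173.8627°
θ_3 = φ − θ_1 − θ_2 = 156.1382° (wrapped to (-180°,180°])

173.863 -30.001 156.138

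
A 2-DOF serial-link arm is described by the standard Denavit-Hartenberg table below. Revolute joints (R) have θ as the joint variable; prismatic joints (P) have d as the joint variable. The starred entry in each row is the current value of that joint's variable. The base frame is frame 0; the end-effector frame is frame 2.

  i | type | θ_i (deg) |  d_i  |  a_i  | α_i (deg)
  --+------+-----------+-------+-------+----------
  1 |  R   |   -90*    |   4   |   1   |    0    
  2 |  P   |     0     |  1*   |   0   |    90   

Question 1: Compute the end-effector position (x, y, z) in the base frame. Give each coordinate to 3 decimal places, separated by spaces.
after link 1: o_1 = (0.0000, -1.0000, 4.0000)
after link 2: o_2 = (0.0000, -1.0000, 5.0000)

0.000 -1.000 5.000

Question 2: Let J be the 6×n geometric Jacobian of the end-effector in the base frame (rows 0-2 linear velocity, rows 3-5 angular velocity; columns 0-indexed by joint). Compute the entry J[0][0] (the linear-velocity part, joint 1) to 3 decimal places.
axis z_0 = ẑ; lever o_n−o_0 = (0.0000,-1.0000,5.0000)
cross product → J_v[:, 0] = (1.0000,0.0000,-0.0000)
J_ω[:, 0] = z_0
entry J[0][0] = 1.0000

1.000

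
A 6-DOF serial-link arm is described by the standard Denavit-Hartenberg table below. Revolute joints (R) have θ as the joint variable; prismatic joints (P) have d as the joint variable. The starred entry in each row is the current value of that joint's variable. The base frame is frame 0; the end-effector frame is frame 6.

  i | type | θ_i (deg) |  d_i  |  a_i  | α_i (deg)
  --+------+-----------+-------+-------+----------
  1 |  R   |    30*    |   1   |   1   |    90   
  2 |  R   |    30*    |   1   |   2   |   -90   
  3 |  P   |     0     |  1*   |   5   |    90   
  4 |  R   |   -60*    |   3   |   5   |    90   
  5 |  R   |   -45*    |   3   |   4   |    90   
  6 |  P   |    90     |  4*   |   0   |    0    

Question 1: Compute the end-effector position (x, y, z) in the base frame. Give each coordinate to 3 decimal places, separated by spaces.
7.306 6.131 0.268

after link 1: o_1 = (0.8660, 0.5000, 1.0000)
after link 2: o_2 = (2.8660, 0.5000, 2.0000)
after link 3: o_3 = (6.1830, 2.4151, 5.3660)
after link 4: o_4 = (11.4330, 1.9821, 2.8660)
after link 5: o_5 = (10.8411, 4.9063, -1.1463)
after link 6: o_6 = (7.3055, 6.1310, 0.2679)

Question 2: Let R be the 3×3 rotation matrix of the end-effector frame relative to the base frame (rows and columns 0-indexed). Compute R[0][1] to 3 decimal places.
-0.177

End-effector y-axis (col 1 of R) = (-0.1768,-0.9186,0.3536)
R[0][1] = -0.1768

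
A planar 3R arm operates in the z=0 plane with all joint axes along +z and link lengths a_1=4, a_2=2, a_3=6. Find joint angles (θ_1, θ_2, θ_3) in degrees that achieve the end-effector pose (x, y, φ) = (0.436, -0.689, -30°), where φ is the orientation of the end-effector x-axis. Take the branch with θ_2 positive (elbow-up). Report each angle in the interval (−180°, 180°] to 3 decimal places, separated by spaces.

134.997 60.001 135.002

wrist centre = target − a_3·(cos φ, sin φ) = (-4.7602, 2.3110)
cos θ_2 = (27.9998−4²−2²)/(2·4·2) = 0.5000; θ_2 = 60.0009° (elbow-up)
β = atan2(2.3110,-4.7602) = 154.1040°; ψ = atan2(1.7321,5.0000) = 19.1069°
θ_1 = β − ψ = 134.9971°
θ_3 = φ − θ_1 − θ_2 = 135.0020° (wrapped to (-180°,180°])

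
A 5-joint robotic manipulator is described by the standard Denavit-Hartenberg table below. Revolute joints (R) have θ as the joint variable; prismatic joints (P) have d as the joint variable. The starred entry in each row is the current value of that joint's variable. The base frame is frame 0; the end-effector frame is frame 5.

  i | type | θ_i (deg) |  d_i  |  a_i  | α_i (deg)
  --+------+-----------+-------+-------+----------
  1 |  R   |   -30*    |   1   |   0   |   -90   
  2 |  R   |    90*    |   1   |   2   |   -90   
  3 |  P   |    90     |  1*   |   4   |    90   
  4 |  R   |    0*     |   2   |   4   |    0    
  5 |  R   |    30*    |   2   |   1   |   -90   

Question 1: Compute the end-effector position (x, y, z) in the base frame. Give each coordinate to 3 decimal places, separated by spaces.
-5.232 -6.062 -5.000

after link 1: o_1 = (0.0000, 0.0000, 1.0000)
after link 2: o_2 = (0.5000, 0.8660, -1.0000)
after link 3: o_3 = (-2.3660, -2.0981, -1.0000)
after link 4: o_4 = (-4.3660, -5.5622, -3.0000)
after link 5: o_5 = (-5.2321, -6.0622, -5.0000)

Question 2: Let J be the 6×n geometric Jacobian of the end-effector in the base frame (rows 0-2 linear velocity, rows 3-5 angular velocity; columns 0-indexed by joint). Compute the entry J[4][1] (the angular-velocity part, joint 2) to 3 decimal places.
0.866

axis z_1 = (0.5000,0.8660,0.0000); lever o_n−o_1 = (-5.2321,-6.0622,-6.0000)
cross product → J_v[:, 1] = (-5.1962,3.0000,1.5000)
J_ω[:, 1] = z_1
entry J[4][1] = 0.8660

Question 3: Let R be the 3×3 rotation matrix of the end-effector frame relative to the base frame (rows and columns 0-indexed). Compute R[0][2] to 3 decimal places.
End-effector z-axis (col 2 of R) = (-0.5000,0.8660,-0.0000)
R[0][2] = -0.5000

-0.500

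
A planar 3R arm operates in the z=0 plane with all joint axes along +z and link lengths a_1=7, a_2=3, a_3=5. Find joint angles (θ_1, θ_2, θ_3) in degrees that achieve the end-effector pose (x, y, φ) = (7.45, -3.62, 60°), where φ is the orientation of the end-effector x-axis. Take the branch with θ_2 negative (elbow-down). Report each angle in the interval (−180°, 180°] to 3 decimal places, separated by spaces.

-45.004 -44.984 149.988

wrist centre = target − a_3·(cos φ, sin φ) = (4.9500, -7.9501)
cos θ_2 = (87.7070−7²−3²)/(2·7·3) = 0.7073; θ_2 = -44.9835° (elbow-down)
β = atan2(-7.9501,4.9500) = -58.0923°; ψ = atan2(-2.1207,9.1219) = -13.0879°
θ_1 = β − ψ = -45.0044°
θ_3 = φ − θ_1 − θ_2 = 149.9879° (wrapped to (-180°,180°])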